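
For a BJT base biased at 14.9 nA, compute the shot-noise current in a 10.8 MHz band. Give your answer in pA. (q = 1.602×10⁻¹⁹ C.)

227 pA

I_n = √(2qI·B)
2qI·B = 2 × 1.602×10⁻¹⁹ × 1.49×10⁻⁸ × 1.08×10⁷ = 5.16×10⁻²⁰ A²
I_n = √(5.16×10⁻²⁰) = 2.27×10⁻¹⁰ A = 227 pA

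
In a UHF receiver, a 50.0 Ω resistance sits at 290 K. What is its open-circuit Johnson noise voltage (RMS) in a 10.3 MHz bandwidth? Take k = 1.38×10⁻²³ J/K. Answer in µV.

2.87 µV

V_n = √(4kTRB)
4kTRB = 4 × 1.38×10⁻²³ × 290 × 5.00×10¹ × 1.03×10⁷ = 8.24×10⁻¹² V²
V_n = √(8.24×10⁻¹²) = 2.87×10⁻⁶ V = 2.87 µV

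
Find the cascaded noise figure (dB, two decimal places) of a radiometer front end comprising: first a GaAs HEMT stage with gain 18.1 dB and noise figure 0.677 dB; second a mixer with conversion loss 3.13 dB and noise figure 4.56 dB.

0.78 dB

Convert to linear (a loss of L dB is a gain of −L dB): F_i = 10^(NF_i/10), G_i = 10^(G_i,dB/10)
  Stage 1: F_1 = 10^(0.677/10) = 1.169, G_1 = 10^(18.1/10) = 64.57
  Stage 2: F_2 = 10^(4.56/10) = 2.858, G_2 = 10^(−3.13/10) = 0.4864
Friis cascade:
  F = 1.169 + (2.858 − 1)/64.57 = 1.197
NF = 10 log₁₀(1.197) = 0.78 dB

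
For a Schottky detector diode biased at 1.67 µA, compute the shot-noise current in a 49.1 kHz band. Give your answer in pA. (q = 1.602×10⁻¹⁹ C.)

162 pA

I_n = √(2qI·B)
2qI·B = 2 × 1.602×10⁻¹⁹ × 1.67×10⁻⁶ × 4.91×10⁴ = 2.63×10⁻²⁰ A²
I_n = √(2.63×10⁻²⁰) = 1.62×10⁻¹⁰ A = 162 pA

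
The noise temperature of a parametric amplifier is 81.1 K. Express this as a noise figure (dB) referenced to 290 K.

1.07 dB

F = 1 + T_e/T₀ = 1 + 81.1/290 = 1.27966
NF = 10 log₁₀(1.27966) = 1.07 dB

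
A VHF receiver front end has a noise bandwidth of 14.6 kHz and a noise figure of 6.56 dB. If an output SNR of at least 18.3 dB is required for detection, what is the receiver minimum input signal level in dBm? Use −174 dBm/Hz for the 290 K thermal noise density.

Sensitivity = −174 + 10 log₁₀(B) + NF + SNR_min
= −174 + 41.64 + 6.56 + 18.3
= −107.50 dBm → −107.5 dBm

−107.5 dBm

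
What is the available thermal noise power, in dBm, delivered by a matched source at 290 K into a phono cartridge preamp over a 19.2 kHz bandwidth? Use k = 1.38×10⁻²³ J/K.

P_n = kTB = 1.38×10⁻²³ × 290 × 1.92×10⁴ = 7.68×10⁻¹⁷ W
In dBm: 10 log₁₀(7.68×10⁻¹⁷ / 10⁻³) = −131.1 dBm

−131.1 dBm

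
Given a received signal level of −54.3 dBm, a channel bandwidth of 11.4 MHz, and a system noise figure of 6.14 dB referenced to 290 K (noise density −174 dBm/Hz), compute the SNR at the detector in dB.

43.0 dB

Noise floor: N = −174 + 10 log₁₀(B) + NF
10 log₁₀(1.14×10⁷) = 70.57 dB
N = −174 + 70.57 + 6.14 = −97.29 dBm
SNR = P_sig − N = −54.3 − (−97.29) = 42.99 dB → 43.0 dB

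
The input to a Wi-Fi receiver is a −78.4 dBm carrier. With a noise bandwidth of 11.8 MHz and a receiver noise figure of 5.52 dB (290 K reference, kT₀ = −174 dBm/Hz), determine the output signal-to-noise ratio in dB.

Noise floor: N = −174 + 10 log₁₀(B) + NF
10 log₁₀(1.18×10⁷) = 70.72 dB
N = −174 + 70.72 + 5.52 = −97.76 dBm
SNR = P_sig − N = −78.4 − (−97.76) = 19.36 dB → 19.4 dB

19.4 dB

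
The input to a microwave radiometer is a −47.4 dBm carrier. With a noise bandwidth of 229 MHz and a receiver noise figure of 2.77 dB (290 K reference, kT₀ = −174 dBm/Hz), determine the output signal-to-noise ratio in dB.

40.2 dB

Noise floor: N = −174 + 10 log₁₀(B) + NF
10 log₁₀(2.29×10⁸) = 83.6 dB
N = −174 + 83.6 + 2.77 = −87.63 dBm
SNR = P_sig − N = −47.4 − (−87.63) = 40.23 dB → 40.2 dB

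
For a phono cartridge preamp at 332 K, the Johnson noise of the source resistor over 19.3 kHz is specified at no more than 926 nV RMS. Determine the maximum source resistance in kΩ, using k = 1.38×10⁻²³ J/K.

2.42 kΩ

Johnson–Nyquist: V_n = √(4kTRB) ⇒ R = V_n² / (4kTB)
4kTB = 4 × 1.38×10⁻²³ × 332 × 1.93×10⁴ = 3.54×10⁻¹⁶
R = (9.26×10⁻⁷)² / 3.54×10⁻¹⁶ = 2.42×10³ Ω = 2.42 kΩ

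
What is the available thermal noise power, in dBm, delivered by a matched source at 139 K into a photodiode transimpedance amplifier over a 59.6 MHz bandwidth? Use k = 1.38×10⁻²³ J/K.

−99.4 dBm

P_n = kTB = 1.38×10⁻²³ × 139 × 5.96×10⁷ = 1.14×10⁻¹³ W
In dBm: 10 log₁₀(1.14×10⁻¹³ / 10⁻³) = −99.4 dBm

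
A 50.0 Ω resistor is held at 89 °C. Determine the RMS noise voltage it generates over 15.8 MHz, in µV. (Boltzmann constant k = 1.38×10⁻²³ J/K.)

3.97 µV

T = 89 °C + 273.15 = 362.15 K
V_n = √(4kTRB)
4kTRB = 4 × 1.38×10⁻²³ × 362.15 × 5.00×10¹ × 1.58×10⁷ = 1.58×10⁻¹¹ V²
V_n = √(1.58×10⁻¹¹) = 3.97×10⁻⁶ V = 3.97 µV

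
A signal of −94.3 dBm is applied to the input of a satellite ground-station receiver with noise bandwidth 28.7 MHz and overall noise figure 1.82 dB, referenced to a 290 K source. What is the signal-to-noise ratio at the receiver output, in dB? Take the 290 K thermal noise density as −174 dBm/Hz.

3.3 dB

Noise floor: N = −174 + 10 log₁₀(B) + NF
10 log₁₀(2.87×10⁷) = 74.58 dB
N = −174 + 74.58 + 1.82 = −97.60 dBm
SNR = P_sig − N = −94.3 − (−97.60) = 3.30 dB → 3.3 dB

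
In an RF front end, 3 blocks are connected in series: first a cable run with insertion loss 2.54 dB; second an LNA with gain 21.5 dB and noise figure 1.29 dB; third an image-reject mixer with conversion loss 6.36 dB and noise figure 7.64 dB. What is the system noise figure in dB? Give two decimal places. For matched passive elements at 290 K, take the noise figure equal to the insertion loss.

Convert to linear (a loss of L dB is a gain of −L dB): F_i = 10^(NF_i/10), G_i = 10^(G_i,dB/10)
  Stage 1: F_1 = 10^(2.54/10) = 1.795, G_1 = 10^(−2.54/10) = 0.5572
  Stage 2: F_2 = 10^(1.29/10) = 1.346, G_2 = 10^(21.5/10) = 141.3
  Stage 3: F_3 = 10^(7.64/10) = 5.808, G_3 = 10^(−6.36/10) = 0.2312
Friis cascade:
  F = 1.795 + (1.346 − 1)/0.5572 + (5.808 − 1)/78.70 = 2.477
NF = 10 log₁₀(2.477) = 3.94 dB

3.94 dB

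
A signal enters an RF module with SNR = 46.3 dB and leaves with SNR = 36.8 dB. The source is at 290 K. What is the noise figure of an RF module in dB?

9.5 dB

NF (dB) = SNR_in(dB) − SNR_out(dB) when the source is at T₀
NF = 46.3 − 36.8 = 9.5 dB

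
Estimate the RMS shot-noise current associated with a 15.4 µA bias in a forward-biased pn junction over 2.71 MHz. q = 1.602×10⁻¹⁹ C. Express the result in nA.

3.66 nA

I_n = √(2qI·B)
2qI·B = 2 × 1.602×10⁻¹⁹ × 1.54×10⁻⁵ × 2.71×10⁶ = 1.34×10⁻¹⁷ A²
I_n = √(1.34×10⁻¹⁷) = 3.66×10⁻⁹ A = 3.66 nA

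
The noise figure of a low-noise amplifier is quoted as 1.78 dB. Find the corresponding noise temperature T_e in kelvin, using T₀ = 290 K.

F = 10^(1.78/10) = 1.50661
T_e = (F − 1)·T₀ = (1.50661 − 1) × 290 = 147 K

147 K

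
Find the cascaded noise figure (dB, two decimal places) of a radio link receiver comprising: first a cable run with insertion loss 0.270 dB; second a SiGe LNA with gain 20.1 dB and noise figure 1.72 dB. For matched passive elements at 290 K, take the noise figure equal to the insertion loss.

1.99 dB

Convert to linear (a loss of L dB is a gain of −L dB): F_i = 10^(NF_i/10), G_i = 10^(G_i,dB/10)
  Stage 1: F_1 = 10^(0.270/10) = 1.064, G_1 = 10^(−0.270/10) = 0.9397
  Stage 2: F_2 = 10^(1.72/10) = 1.486, G_2 = 10^(20.1/10) = 102.3
Friis cascade:
  F = 1.064 + (1.486 − 1)/0.9397 = 1.581
NF = 10 log₁₀(1.581) = 1.99 dB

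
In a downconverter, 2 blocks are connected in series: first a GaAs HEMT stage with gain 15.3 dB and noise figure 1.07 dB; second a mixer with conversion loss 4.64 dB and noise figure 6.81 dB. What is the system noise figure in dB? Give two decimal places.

Convert to linear (a loss of L dB is a gain of −L dB): F_i = 10^(NF_i/10), G_i = 10^(G_i,dB/10)
  Stage 1: F_1 = 10^(1.07/10) = 1.279, G_1 = 10^(15.3/10) = 33.88
  Stage 2: F_2 = 10^(6.81/10) = 4.797, G_2 = 10^(−4.64/10) = 0.3436
Friis cascade:
  F = 1.279 + (4.797 − 1)/33.88 = 1.391
NF = 10 log₁₀(1.391) = 1.43 dB

1.43 dB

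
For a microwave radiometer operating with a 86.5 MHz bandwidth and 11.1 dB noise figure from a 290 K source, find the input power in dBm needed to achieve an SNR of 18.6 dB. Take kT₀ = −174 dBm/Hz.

−64.9 dBm

Sensitivity = −174 + 10 log₁₀(B) + NF + SNR_min
= −174 + 79.37 + 11.1 + 18.6
= −64.93 dBm → −64.9 dBm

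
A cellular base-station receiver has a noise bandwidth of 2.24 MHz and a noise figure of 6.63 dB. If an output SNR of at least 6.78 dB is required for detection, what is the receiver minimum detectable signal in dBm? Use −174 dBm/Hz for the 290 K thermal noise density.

−97.1 dBm

Sensitivity = −174 + 10 log₁₀(B) + NF + SNR_min
= −174 + 63.5 + 6.63 + 6.78
= −97.09 dBm → −97.1 dBm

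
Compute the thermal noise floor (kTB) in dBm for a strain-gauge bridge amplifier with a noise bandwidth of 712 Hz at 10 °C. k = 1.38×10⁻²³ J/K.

T = 10 °C + 273.15 = 283.15 K
P_n = kTB = 1.38×10⁻²³ × 283.15 × 7.12×10² = 2.78×10⁻¹⁸ W
In dBm: 10 log₁₀(2.78×10⁻¹⁸ / 10⁻³) = −145.6 dBm

−145.6 dBm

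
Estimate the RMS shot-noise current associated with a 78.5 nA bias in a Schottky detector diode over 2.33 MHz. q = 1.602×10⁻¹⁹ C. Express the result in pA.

I_n = √(2qI·B)
2qI·B = 2 × 1.602×10⁻¹⁹ × 7.85×10⁻⁸ × 2.33×10⁶ = 5.86×10⁻²⁰ A²
I_n = √(5.86×10⁻²⁰) = 2.42×10⁻¹⁰ A = 242 pA

242 pA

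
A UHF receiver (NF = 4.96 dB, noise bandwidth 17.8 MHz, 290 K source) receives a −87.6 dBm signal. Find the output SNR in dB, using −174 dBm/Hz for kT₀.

Noise floor: N = −174 + 10 log₁₀(B) + NF
10 log₁₀(1.78×10⁷) = 72.5 dB
N = −174 + 72.5 + 4.96 = −96.54 dBm
SNR = P_sig − N = −87.6 − (−96.54) = 8.94 dB → 8.9 dB

8.9 dB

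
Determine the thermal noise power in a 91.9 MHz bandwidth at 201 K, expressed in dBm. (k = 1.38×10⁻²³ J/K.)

−95.9 dBm

P_n = kTB = 1.38×10⁻²³ × 201 × 9.19×10⁷ = 2.55×10⁻¹³ W
In dBm: 10 log₁₀(2.55×10⁻¹³ / 10⁻³) = −95.9 dBm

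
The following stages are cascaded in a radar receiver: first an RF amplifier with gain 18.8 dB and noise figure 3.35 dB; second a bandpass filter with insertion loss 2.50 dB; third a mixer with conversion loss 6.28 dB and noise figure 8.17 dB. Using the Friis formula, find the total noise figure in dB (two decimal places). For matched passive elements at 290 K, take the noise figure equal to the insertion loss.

Convert to linear (a loss of L dB is a gain of −L dB): F_i = 10^(NF_i/10), G_i = 10^(G_i,dB/10)
  Stage 1: F_1 = 10^(3.35/10) = 2.163, G_1 = 10^(18.8/10) = 75.86
  Stage 2: F_2 = 10^(2.50/10) = 1.778, G_2 = 10^(−2.50/10) = 0.5623
  Stage 3: F_3 = 10^(8.17/10) = 6.561, G_3 = 10^(−6.28/10) = 0.2355
Friis cascade:
  F = 2.163 + (1.778 − 1)/75.86 + (6.561 − 1)/42.66 = 2.303
NF = 10 log₁₀(2.303) = 3.62 dB

3.62 dB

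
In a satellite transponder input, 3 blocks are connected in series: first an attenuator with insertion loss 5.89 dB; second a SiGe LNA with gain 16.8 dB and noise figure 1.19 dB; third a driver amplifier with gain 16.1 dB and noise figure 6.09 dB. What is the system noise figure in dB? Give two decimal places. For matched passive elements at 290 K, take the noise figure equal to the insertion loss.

Convert to linear (a loss of L dB is a gain of −L dB): F_i = 10^(NF_i/10), G_i = 10^(G_i,dB/10)
  Stage 1: F_1 = 10^(5.89/10) = 3.882, G_1 = 10^(−5.89/10) = 0.2576
  Stage 2: F_2 = 10^(1.19/10) = 1.315, G_2 = 10^(16.8/10) = 47.86
  Stage 3: F_3 = 10^(6.09/10) = 4.064, G_3 = 10^(16.1/10) = 40.74
Friis cascade:
  F = 3.882 + (1.315 − 1)/0.2576 + (4.064 − 1)/12.33 = 5.354
NF = 10 log₁₀(5.354) = 7.29 dB

7.29 dB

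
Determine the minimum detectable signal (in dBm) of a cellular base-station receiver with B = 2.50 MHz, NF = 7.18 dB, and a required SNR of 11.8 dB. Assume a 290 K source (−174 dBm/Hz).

Sensitivity = −174 + 10 log₁₀(B) + NF + SNR_min
= −174 + 63.98 + 7.18 + 11.8
= −91.04 dBm → −91.0 dBm

−91.0 dBm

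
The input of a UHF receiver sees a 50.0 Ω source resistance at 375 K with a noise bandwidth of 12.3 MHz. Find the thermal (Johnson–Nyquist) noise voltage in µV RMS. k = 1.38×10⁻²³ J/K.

3.57 µV

V_n = √(4kTRB)
4kTRB = 4 × 1.38×10⁻²³ × 375 × 5.00×10¹ × 1.23×10⁷ = 1.27×10⁻¹¹ V²
V_n = √(1.27×10⁻¹¹) = 3.57×10⁻⁶ V = 3.57 µV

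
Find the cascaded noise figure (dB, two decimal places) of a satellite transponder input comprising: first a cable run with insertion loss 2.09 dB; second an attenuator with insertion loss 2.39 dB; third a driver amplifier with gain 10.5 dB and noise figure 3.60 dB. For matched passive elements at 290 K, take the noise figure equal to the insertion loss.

8.08 dB

Convert to linear (a loss of L dB is a gain of −L dB): F_i = 10^(NF_i/10), G_i = 10^(G_i,dB/10)
  Stage 1: F_1 = 10^(2.09/10) = 1.618, G_1 = 10^(−2.09/10) = 0.6180
  Stage 2: F_2 = 10^(2.39/10) = 1.734, G_2 = 10^(−2.39/10) = 0.5768
  Stage 3: F_3 = 10^(3.60/10) = 2.291, G_3 = 10^(10.5/10) = 11.22
Friis cascade:
  F = 1.618 + (1.734 − 1)/0.6180 + (2.291 − 1)/0.3565 = 6.427
NF = 10 log₁₀(6.427) = 8.08 dB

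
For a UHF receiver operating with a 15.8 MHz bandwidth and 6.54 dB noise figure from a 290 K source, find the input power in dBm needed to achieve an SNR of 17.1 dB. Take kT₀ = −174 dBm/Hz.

Sensitivity = −174 + 10 log₁₀(B) + NF + SNR_min
= −174 + 71.99 + 6.54 + 17.1
= −78.37 dBm → −78.4 dBm

−78.4 dBm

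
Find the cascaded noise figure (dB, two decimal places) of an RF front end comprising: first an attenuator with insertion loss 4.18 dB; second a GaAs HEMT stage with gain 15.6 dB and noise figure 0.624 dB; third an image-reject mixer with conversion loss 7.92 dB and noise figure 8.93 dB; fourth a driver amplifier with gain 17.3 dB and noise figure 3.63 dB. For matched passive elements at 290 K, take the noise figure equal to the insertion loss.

6.13 dB

Convert to linear (a loss of L dB is a gain of −L dB): F_i = 10^(NF_i/10), G_i = 10^(G_i,dB/10)
  Stage 1: F_1 = 10^(4.18/10) = 2.618, G_1 = 10^(−4.18/10) = 0.3819
  Stage 2: F_2 = 10^(0.624/10) = 1.155, G_2 = 10^(15.6/10) = 36.31
  Stage 3: F_3 = 10^(8.93/10) = 7.816, G_3 = 10^(−7.92/10) = 0.1614
  Stage 4: F_4 = 10^(3.63/10) = 2.307, G_4 = 10^(17.3/10) = 53.70
Friis cascade:
  F = 2.618 + (1.155 − 1)/0.3819 + (7.816 − 1)/13.87 + (2.307 − 1)/2.239 = 4.098
NF = 10 log₁₀(4.098) = 6.13 dB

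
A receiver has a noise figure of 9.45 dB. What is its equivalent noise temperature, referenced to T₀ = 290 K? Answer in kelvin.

F = 10^(9.45/10) = 8.81049
T_e = (F − 1)·T₀ = (8.81049 − 1) × 290 = 2265 K

2265 K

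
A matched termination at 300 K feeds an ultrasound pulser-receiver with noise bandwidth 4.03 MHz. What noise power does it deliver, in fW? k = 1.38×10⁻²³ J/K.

16.7 fW

P_n = kTB = 1.38×10⁻²³ × 300 × 4.03×10⁶ = 1.67×10⁻¹⁴ W = 16.7 fW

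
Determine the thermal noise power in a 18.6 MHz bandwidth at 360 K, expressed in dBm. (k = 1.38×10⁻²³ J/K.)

P_n = kTB = 1.38×10⁻²³ × 360 × 1.86×10⁷ = 9.24×10⁻¹⁴ W
In dBm: 10 log₁₀(9.24×10⁻¹⁴ / 10⁻³) = −100.3 dBm

−100.3 dBm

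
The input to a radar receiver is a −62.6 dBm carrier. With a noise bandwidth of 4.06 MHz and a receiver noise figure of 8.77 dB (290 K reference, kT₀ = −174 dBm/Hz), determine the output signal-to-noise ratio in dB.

Noise floor: N = −174 + 10 log₁₀(B) + NF
10 log₁₀(4.06×10⁶) = 66.09 dB
N = −174 + 66.09 + 8.77 = −99.14 dBm
SNR = P_sig − N = −62.6 − (−99.14) = 36.54 dB → 36.5 dB

36.5 dB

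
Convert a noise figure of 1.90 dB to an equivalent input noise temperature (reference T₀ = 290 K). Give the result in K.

F = 10^(1.90/10) = 1.54882
T_e = (F − 1)·T₀ = (1.54882 − 1) × 290 = 159 K

159 K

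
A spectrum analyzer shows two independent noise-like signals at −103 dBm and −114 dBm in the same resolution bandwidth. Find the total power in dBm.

Convert to linear, add, convert back:
P₁ = 5.01×10⁻¹⁴ W, P₂ = 3.98×10⁻¹⁵ W
P_tot = 5.41×10⁻¹⁴ W → 10 log₁₀(P_tot / 10⁻³) = −102.7 dBm

−102.7 dBm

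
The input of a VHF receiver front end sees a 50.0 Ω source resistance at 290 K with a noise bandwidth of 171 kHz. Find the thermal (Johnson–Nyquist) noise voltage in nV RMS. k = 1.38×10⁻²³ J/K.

V_n = √(4kTRB)
4kTRB = 4 × 1.38×10⁻²³ × 290 × 5.00×10¹ × 1.71×10⁵ = 1.37×10⁻¹³ V²
V_n = √(1.37×10⁻¹³) = 3.70×10⁻⁷ V = 370 nV

370 nV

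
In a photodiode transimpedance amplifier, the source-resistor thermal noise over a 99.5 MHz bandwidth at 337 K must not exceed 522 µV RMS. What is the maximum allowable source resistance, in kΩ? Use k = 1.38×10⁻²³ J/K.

Johnson–Nyquist: V_n = √(4kTRB) ⇒ R = V_n² / (4kTB)
4kTB = 4 × 1.38×10⁻²³ × 337 × 9.95×10⁷ = 1.85×10⁻¹²
R = (5.22×10⁻⁴)² / 1.85×10⁻¹² = 1.47×10⁵ Ω = 147 kΩ

147 kΩ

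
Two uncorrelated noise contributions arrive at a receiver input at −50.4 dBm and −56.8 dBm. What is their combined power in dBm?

−49.5 dBm

Convert to linear, add, convert back:
P₁ = 9.12×10⁻⁹ W, P₂ = 2.09×10⁻⁹ W
P_tot = 1.12×10⁻⁸ W → 10 log₁₀(P_tot / 10⁻³) = −49.5 dBm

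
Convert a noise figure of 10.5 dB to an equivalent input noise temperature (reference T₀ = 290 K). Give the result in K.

2964 K

F = 10^(10.5/10) = 11.2202
T_e = (F − 1)·T₀ = (11.2202 − 1) × 290 = 2964 K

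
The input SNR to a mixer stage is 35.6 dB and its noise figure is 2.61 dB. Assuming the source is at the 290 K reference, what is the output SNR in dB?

32.99 dB

By definition F = SNR_in/SNR_out, so in dB: SNR_out = SNR_in − NF
SNR_out = 35.6 − 2.61 = 32.99 dB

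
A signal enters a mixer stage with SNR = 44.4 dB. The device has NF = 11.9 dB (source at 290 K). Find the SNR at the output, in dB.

By definition F = SNR_in/SNR_out, so in dB: SNR_out = SNR_in − NF
SNR_out = 44.4 − 11.9 = 32.5 dB

32.5 dB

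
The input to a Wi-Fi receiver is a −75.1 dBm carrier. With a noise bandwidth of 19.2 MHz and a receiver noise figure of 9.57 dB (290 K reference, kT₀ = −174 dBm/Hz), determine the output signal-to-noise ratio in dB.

Noise floor: N = −174 + 10 log₁₀(B) + NF
10 log₁₀(1.92×10⁷) = 72.83 dB
N = −174 + 72.83 + 9.57 = −91.60 dBm
SNR = P_sig − N = −75.1 − (−91.60) = 16.50 dB → 16.5 dB

16.5 dB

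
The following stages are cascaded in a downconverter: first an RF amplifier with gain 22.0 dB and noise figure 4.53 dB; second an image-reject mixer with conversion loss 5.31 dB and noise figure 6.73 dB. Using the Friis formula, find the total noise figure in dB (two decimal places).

4.57 dB

Convert to linear (a loss of L dB is a gain of −L dB): F_i = 10^(NF_i/10), G_i = 10^(G_i,dB/10)
  Stage 1: F_1 = 10^(4.53/10) = 2.838, G_1 = 10^(22.0/10) = 158.5
  Stage 2: F_2 = 10^(6.73/10) = 4.710, G_2 = 10^(−5.31/10) = 0.2944
Friis cascade:
  F = 2.838 + (4.710 − 1)/158.5 = 2.861
NF = 10 log₁₀(2.861) = 4.57 dB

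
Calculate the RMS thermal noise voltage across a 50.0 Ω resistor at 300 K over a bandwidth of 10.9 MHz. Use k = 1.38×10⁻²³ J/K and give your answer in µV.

3.00 µV

V_n = √(4kTRB)
4kTRB = 4 × 1.38×10⁻²³ × 300 × 5.00×10¹ × 1.09×10⁷ = 9.03×10⁻¹² V²
V_n = √(9.03×10⁻¹²) = 3.00×10⁻⁶ V = 3.00 µV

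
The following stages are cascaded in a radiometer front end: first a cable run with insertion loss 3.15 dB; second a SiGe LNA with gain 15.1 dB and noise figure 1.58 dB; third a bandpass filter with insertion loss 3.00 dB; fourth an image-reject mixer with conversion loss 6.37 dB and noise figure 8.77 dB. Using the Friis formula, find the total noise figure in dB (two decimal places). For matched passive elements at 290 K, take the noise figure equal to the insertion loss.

Convert to linear (a loss of L dB is a gain of −L dB): F_i = 10^(NF_i/10), G_i = 10^(G_i,dB/10)
  Stage 1: F_1 = 10^(3.15/10) = 2.065, G_1 = 10^(−3.15/10) = 0.4842
  Stage 2: F_2 = 10^(1.58/10) = 1.439, G_2 = 10^(15.1/10) = 32.36
  Stage 3: F_3 = 10^(3.00/10) = 1.995, G_3 = 10^(−3.00/10) = 0.5012
  Stage 4: F_4 = 10^(8.77/10) = 7.534, G_4 = 10^(−6.37/10) = 0.2307
Friis cascade:
  F = 2.065 + (1.439 − 1)/0.4842 + (1.995 − 1)/15.67 + (7.534 − 1)/7.852 = 3.867
NF = 10 log₁₀(3.867) = 5.87 dB

5.87 dB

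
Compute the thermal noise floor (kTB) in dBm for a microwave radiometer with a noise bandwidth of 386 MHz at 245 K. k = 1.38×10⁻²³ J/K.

P_n = kTB = 1.38×10⁻²³ × 245 × 3.86×10⁸ = 1.31×10⁻¹² W
In dBm: 10 log₁₀(1.31×10⁻¹² / 10⁻³) = −88.8 dBm

−88.8 dBm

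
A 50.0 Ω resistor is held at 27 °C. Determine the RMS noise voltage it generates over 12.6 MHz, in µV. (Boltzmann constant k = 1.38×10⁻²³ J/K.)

T = 27 °C + 273.15 = 300.15 K
V_n = √(4kTRB)
4kTRB = 4 × 1.38×10⁻²³ × 300.15 × 5.00×10¹ × 1.26×10⁷ = 1.04×10⁻¹¹ V²
V_n = √(1.04×10⁻¹¹) = 3.23×10⁻⁶ V = 3.23 µV

3.23 µV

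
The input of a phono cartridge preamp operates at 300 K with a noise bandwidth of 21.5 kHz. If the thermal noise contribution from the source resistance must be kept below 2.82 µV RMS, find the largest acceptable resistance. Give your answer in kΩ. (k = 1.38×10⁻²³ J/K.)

Johnson–Nyquist: V_n = √(4kTRB) ⇒ R = V_n² / (4kTB)
4kTB = 4 × 1.38×10⁻²³ × 300 × 2.15×10⁴ = 3.56×10⁻¹⁶
R = (2.82×10⁻⁶)² / 3.56×10⁻¹⁶ = 2.23×10⁴ Ω = 22.3 kΩ

22.3 kΩ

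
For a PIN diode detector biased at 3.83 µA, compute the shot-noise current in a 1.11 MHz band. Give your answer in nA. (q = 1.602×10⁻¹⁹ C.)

1.17 nA

I_n = √(2qI·B)
2qI·B = 2 × 1.602×10⁻¹⁹ × 3.83×10⁻⁶ × 1.11×10⁶ = 1.36×10⁻¹⁸ A²
I_n = √(1.36×10⁻¹⁸) = 1.17×10⁻⁹ A = 1.17 nA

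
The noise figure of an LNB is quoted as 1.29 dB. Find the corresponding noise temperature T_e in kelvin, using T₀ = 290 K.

F = 10^(1.29/10) = 1.34586
T_e = (F − 1)·T₀ = (1.34586 − 1) × 290 = 100 K

100 K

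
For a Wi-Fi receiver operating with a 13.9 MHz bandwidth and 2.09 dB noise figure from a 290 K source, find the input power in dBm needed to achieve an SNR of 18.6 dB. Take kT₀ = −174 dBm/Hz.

−81.9 dBm

Sensitivity = −174 + 10 log₁₀(B) + NF + SNR_min
= −174 + 71.43 + 2.09 + 18.6
= −81.88 dBm → −81.9 dBm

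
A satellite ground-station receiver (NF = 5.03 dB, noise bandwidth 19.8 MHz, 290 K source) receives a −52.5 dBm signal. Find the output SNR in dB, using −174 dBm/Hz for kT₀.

Noise floor: N = −174 + 10 log₁₀(B) + NF
10 log₁₀(1.98×10⁷) = 72.97 dB
N = −174 + 72.97 + 5.03 = −96.00 dBm
SNR = P_sig − N = −52.5 − (−96.00) = 43.50 dB → 43.5 dB

43.5 dB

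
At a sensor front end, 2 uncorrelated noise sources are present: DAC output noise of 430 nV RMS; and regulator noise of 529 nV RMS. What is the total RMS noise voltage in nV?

Uncorrelated sources add in power (mean-square): V_tot = √(ΣV_i²)
V_tot = √[(4.30×10⁻⁷)² + (5.29×10⁻⁷)²] = 6.82×10⁻⁷ V = 682 nV

682 nV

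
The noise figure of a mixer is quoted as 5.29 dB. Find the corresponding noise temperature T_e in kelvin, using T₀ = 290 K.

690 K

F = 10^(5.29/10) = 3.38065
T_e = (F − 1)·T₀ = (3.38065 − 1) × 290 = 690 K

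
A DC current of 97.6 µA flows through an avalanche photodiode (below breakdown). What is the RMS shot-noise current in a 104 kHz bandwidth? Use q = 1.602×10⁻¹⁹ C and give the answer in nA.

I_n = √(2qI·B)
2qI·B = 2 × 1.602×10⁻¹⁹ × 9.76×10⁻⁵ × 1.04×10⁵ = 3.25×10⁻¹⁸ A²
I_n = √(3.25×10⁻¹⁸) = 1.80×10⁻⁹ A = 1.80 nA

1.80 nA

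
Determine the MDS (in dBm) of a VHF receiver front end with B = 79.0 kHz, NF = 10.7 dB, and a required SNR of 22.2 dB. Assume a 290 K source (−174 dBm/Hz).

Sensitivity = −174 + 10 log₁₀(B) + NF + SNR_min
= −174 + 48.98 + 10.7 + 22.2
= −92.12 dBm → −92.1 dBm

−92.1 dBm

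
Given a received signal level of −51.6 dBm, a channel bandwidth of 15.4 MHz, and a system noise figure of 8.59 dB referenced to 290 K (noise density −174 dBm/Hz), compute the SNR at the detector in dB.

41.9 dB

Noise floor: N = −174 + 10 log₁₀(B) + NF
10 log₁₀(1.54×10⁷) = 71.88 dB
N = −174 + 71.88 + 8.59 = −93.53 dBm
SNR = P_sig − N = −51.6 − (−93.53) = 41.93 dB → 41.9 dB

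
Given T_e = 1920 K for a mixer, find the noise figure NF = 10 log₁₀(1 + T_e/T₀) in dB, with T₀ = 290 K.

F = 1 + T_e/T₀ = 1 + 1920/290 = 7.62069
NF = 10 log₁₀(7.62069) = 8.82 dB

8.82 dB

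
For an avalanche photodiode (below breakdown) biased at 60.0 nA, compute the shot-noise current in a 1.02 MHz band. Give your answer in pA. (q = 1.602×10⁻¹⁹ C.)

140 pA

I_n = √(2qI·B)
2qI·B = 2 × 1.602×10⁻¹⁹ × 6.00×10⁻⁸ × 1.02×10⁶ = 1.96×10⁻²⁰ A²
I_n = √(1.96×10⁻²⁰) = 1.40×10⁻¹⁰ A = 140 pA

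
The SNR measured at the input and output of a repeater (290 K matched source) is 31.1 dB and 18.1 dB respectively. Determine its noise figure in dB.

NF (dB) = SNR_in(dB) − SNR_out(dB) when the source is at T₀
NF = 31.1 − 18.1 = 13.0 dB

13.0 dB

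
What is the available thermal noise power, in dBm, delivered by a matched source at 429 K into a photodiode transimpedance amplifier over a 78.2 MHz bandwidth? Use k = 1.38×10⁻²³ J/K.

−93.3 dBm

P_n = kTB = 1.38×10⁻²³ × 429 × 7.82×10⁷ = 4.63×10⁻¹³ W
In dBm: 10 log₁₀(4.63×10⁻¹³ / 10⁻³) = −93.3 dBm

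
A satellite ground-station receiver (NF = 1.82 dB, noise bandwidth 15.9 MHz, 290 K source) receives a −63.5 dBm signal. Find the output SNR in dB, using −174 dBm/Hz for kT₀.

Noise floor: N = −174 + 10 log₁₀(B) + NF
10 log₁₀(1.59×10⁷) = 72.01 dB
N = −174 + 72.01 + 1.82 = −100.17 dBm
SNR = P_sig − N = −63.5 − (−100.17) = 36.67 dB → 36.7 dB

36.7 dB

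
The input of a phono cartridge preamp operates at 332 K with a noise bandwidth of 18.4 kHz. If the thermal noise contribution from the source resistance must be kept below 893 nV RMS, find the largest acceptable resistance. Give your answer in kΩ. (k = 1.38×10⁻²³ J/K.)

2.36 kΩ

Johnson–Nyquist: V_n = √(4kTRB) ⇒ R = V_n² / (4kTB)
4kTB = 4 × 1.38×10⁻²³ × 332 × 1.84×10⁴ = 3.37×10⁻¹⁶
R = (8.93×10⁻⁷)² / 3.37×10⁻¹⁶ = 2.36×10³ Ω = 2.36 kΩ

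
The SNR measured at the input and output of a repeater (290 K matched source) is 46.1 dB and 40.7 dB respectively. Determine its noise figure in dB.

5.4 dB

NF (dB) = SNR_in(dB) − SNR_out(dB) when the source is at T₀
NF = 46.1 − 40.7 = 5.4 dB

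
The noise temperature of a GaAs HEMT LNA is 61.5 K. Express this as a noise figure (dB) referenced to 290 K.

0.835 dB

F = 1 + T_e/T₀ = 1 + 61.5/290 = 1.21207
NF = 10 log₁₀(1.21207) = 0.835 dB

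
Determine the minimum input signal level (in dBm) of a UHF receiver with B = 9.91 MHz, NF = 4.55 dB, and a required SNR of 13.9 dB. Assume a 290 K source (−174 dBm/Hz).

Sensitivity = −174 + 10 log₁₀(B) + NF + SNR_min
= −174 + 69.96 + 4.55 + 13.9
= −85.59 dBm → −85.6 dBm

−85.6 dBm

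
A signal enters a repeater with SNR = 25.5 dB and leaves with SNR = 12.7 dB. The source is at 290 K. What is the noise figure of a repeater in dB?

NF (dB) = SNR_in(dB) − SNR_out(dB) when the source is at T₀
NF = 25.5 − 12.7 = 12.8 dB

12.8 dB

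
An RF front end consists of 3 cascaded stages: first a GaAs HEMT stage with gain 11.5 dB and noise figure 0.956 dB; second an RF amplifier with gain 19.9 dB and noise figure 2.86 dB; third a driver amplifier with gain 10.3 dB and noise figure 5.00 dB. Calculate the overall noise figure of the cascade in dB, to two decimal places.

1.19 dB

Convert to linear (a loss of L dB is a gain of −L dB): F_i = 10^(NF_i/10), G_i = 10^(G_i,dB/10)
  Stage 1: F_1 = 10^(0.956/10) = 1.246, G_1 = 10^(11.5/10) = 14.13
  Stage 2: F_2 = 10^(2.86/10) = 1.932, G_2 = 10^(19.9/10) = 97.72
  Stage 3: F_3 = 10^(5.00/10) = 3.162, G_3 = 10^(10.3/10) = 10.72
Friis cascade:
  F = 1.246 + (1.932 − 1)/14.13 + (3.162 − 1)/1380 = 1.314
NF = 10 log₁₀(1.314) = 1.19 dB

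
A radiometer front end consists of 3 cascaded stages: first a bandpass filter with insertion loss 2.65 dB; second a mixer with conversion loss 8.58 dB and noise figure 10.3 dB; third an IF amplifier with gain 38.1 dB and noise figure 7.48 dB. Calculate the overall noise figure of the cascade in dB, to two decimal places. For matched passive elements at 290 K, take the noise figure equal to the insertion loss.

19.07 dB

Convert to linear (a loss of L dB is a gain of −L dB): F_i = 10^(NF_i/10), G_i = 10^(G_i,dB/10)
  Stage 1: F_1 = 10^(2.65/10) = 1.841, G_1 = 10^(−2.65/10) = 0.5433
  Stage 2: F_2 = 10^(10.3/10) = 10.72, G_2 = 10^(−8.58/10) = 0.1387
  Stage 3: F_3 = 10^(7.48/10) = 5.598, G_3 = 10^(38.1/10) = 6457
Friis cascade:
  F = 1.841 + (10.72 − 1)/0.5433 + (5.598 − 1)/0.07534 = 80.75
NF = 10 log₁₀(80.75) = 19.07 dB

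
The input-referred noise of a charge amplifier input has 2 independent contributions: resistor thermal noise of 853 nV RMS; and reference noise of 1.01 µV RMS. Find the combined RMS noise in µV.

Uncorrelated sources add in power (mean-square): V_tot = √(ΣV_i²)
V_tot = √[(8.53×10⁻⁷)² + (1.01×10⁻⁶)²] = 1.32×10⁻⁶ V = 1.32 µV

1.32 µV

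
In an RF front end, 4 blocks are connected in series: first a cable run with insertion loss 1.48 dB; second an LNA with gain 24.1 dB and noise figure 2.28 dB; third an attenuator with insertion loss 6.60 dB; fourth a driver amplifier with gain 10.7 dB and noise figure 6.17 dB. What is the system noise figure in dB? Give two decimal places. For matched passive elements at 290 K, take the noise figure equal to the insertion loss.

3.94 dB

Convert to linear (a loss of L dB is a gain of −L dB): F_i = 10^(NF_i/10), G_i = 10^(G_i,dB/10)
  Stage 1: F_1 = 10^(1.48/10) = 1.406, G_1 = 10^(−1.48/10) = 0.7112
  Stage 2: F_2 = 10^(2.28/10) = 1.690, G_2 = 10^(24.1/10) = 257.0
  Stage 3: F_3 = 10^(6.60/10) = 4.571, G_3 = 10^(−6.60/10) = 0.2188
  Stage 4: F_4 = 10^(6.17/10) = 4.140, G_4 = 10^(10.7/10) = 11.75
Friis cascade:
  F = 1.406 + (1.690 − 1)/0.7112 + (4.571 − 1)/182.8 + (4.140 − 1)/39.99 = 2.475
NF = 10 log₁₀(2.475) = 3.94 dB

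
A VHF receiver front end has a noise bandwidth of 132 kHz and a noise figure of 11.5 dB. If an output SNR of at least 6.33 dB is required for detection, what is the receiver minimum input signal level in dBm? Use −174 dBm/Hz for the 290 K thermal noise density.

Sensitivity = −174 + 10 log₁₀(B) + NF + SNR_min
= −174 + 51.21 + 11.5 + 6.33
= −104.96 dBm → −105.0 dBm

−105.0 dBm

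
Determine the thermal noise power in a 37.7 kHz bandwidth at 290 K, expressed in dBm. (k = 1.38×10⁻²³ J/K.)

−128.2 dBm

P_n = kTB = 1.38×10⁻²³ × 290 × 3.77×10⁴ = 1.51×10⁻¹⁶ W
In dBm: 10 log₁₀(1.51×10⁻¹⁶ / 10⁻³) = −128.2 dBm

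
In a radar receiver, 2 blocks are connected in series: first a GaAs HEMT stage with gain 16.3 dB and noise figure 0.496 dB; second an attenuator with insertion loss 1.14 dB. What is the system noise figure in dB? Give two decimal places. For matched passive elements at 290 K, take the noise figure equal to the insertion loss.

0.52 dB

Convert to linear (a loss of L dB is a gain of −L dB): F_i = 10^(NF_i/10), G_i = 10^(G_i,dB/10)
  Stage 1: F_1 = 10^(0.496/10) = 1.121, G_1 = 10^(16.3/10) = 42.66
  Stage 2: F_2 = 10^(1.14/10) = 1.300, G_2 = 10^(−1.14/10) = 0.7691
Friis cascade:
  F = 1.121 + (1.300 − 1)/42.66 = 1.128
NF = 10 log₁₀(1.128) = 0.52 dB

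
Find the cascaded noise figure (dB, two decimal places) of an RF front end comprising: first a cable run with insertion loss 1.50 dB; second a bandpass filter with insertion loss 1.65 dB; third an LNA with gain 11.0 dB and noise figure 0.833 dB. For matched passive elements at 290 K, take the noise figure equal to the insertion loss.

3.98 dB

Convert to linear (a loss of L dB is a gain of −L dB): F_i = 10^(NF_i/10), G_i = 10^(G_i,dB/10)
  Stage 1: F_1 = 10^(1.50/10) = 1.413, G_1 = 10^(−1.50/10) = 0.7079
  Stage 2: F_2 = 10^(1.65/10) = 1.462, G_2 = 10^(−1.65/10) = 0.6839
  Stage 3: F_3 = 10^(0.833/10) = 1.211, G_3 = 10^(11.0/10) = 12.59
Friis cascade:
  F = 1.413 + (1.462 − 1)/0.7079 + (1.211 − 1)/0.4842 = 2.502
NF = 10 log₁₀(2.502) = 3.98 dB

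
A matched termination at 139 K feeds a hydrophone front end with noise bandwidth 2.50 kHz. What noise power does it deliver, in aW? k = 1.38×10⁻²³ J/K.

4.80 aW

P_n = kTB = 1.38×10⁻²³ × 139 × 2.50×10³ = 4.80×10⁻¹⁸ W = 4.80 aW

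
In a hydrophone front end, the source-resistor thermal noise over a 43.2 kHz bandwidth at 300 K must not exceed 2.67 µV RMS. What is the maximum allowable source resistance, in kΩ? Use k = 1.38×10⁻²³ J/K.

9.97 kΩ

Johnson–Nyquist: V_n = √(4kTRB) ⇒ R = V_n² / (4kTB)
4kTB = 4 × 1.38×10⁻²³ × 300 × 4.32×10⁴ = 7.15×10⁻¹⁶
R = (2.67×10⁻⁶)² / 7.15×10⁻¹⁶ = 9.97×10³ Ω = 9.97 kΩ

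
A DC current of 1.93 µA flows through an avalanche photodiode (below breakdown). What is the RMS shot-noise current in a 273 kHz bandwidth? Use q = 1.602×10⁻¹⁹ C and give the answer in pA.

I_n = √(2qI·B)
2qI·B = 2 × 1.602×10⁻¹⁹ × 1.93×10⁻⁶ × 2.73×10⁵ = 1.69×10⁻¹⁹ A²
I_n = √(1.69×10⁻¹⁹) = 4.11×10⁻¹⁰ A = 411 pA

411 pA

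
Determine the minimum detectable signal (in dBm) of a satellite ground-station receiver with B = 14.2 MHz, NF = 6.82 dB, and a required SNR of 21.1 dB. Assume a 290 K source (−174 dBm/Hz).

−74.6 dBm

Sensitivity = −174 + 10 log₁₀(B) + NF + SNR_min
= −174 + 71.52 + 6.82 + 21.1
= −74.56 dBm → −74.6 dBm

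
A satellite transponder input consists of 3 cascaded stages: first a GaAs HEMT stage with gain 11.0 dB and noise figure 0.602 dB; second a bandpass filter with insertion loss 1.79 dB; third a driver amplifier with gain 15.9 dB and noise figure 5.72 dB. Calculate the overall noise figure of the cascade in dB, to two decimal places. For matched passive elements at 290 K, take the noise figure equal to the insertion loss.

1.81 dB

Convert to linear (a loss of L dB is a gain of −L dB): F_i = 10^(NF_i/10), G_i = 10^(G_i,dB/10)
  Stage 1: F_1 = 10^(0.602/10) = 1.149, G_1 = 10^(11.0/10) = 12.59
  Stage 2: F_2 = 10^(1.79/10) = 1.510, G_2 = 10^(−1.79/10) = 0.6622
  Stage 3: F_3 = 10^(5.72/10) = 3.733, G_3 = 10^(15.9/10) = 38.90
Friis cascade:
  F = 1.149 + (1.510 − 1)/12.59 + (3.733 − 1)/8.337 = 1.517
NF = 10 log₁₀(1.517) = 1.81 dB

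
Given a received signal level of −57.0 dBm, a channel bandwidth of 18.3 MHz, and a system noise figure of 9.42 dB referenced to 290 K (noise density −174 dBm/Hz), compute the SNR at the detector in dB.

Noise floor: N = −174 + 10 log₁₀(B) + NF
10 log₁₀(1.83×10⁷) = 72.62 dB
N = −174 + 72.62 + 9.42 = −91.96 dBm
SNR = P_sig − N = −57.0 − (−91.96) = 34.96 dB → 35.0 dB

35.0 dB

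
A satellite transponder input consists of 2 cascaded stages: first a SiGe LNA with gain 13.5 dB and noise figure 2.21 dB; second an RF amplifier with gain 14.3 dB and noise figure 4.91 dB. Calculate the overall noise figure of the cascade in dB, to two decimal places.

2.45 dB

Convert to linear (a loss of L dB is a gain of −L dB): F_i = 10^(NF_i/10), G_i = 10^(G_i,dB/10)
  Stage 1: F_1 = 10^(2.21/10) = 1.663, G_1 = 10^(13.5/10) = 22.39
  Stage 2: F_2 = 10^(4.91/10) = 3.097, G_2 = 10^(14.3/10) = 26.92
Friis cascade:
  F = 1.663 + (3.097 − 1)/22.39 = 1.757
NF = 10 log₁₀(1.757) = 2.45 dB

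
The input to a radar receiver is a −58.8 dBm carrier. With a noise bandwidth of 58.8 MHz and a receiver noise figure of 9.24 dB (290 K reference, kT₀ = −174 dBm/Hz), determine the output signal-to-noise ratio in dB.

28.3 dB

Noise floor: N = −174 + 10 log₁₀(B) + NF
10 log₁₀(5.88×10⁷) = 77.69 dB
N = −174 + 77.69 + 9.24 = −87.07 dBm
SNR = P_sig − N = −58.8 − (−87.07) = 28.27 dB → 28.3 dB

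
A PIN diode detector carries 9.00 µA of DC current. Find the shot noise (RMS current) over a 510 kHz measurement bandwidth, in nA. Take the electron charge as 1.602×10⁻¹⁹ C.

1.21 nA

I_n = √(2qI·B)
2qI·B = 2 × 1.602×10⁻¹⁹ × 9.00×10⁻⁶ × 5.10×10⁵ = 1.47×10⁻¹⁸ A²
I_n = √(1.47×10⁻¹⁸) = 1.21×10⁻⁹ A = 1.21 nA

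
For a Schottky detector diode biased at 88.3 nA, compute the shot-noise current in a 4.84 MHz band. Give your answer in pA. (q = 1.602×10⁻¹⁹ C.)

I_n = √(2qI·B)
2qI·B = 2 × 1.602×10⁻¹⁹ × 8.83×10⁻⁸ × 4.84×10⁶ = 1.37×10⁻¹⁹ A²
I_n = √(1.37×10⁻¹⁹) = 3.70×10⁻¹⁰ A = 370 pA

370 pA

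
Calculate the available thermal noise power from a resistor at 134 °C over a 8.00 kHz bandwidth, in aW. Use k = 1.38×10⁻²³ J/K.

44.9 aW

T = 134 °C + 273.15 = 407.15 K
P_n = kTB = 1.38×10⁻²³ × 407.15 × 8.00×10³ = 4.49×10⁻¹⁷ W = 44.9 aW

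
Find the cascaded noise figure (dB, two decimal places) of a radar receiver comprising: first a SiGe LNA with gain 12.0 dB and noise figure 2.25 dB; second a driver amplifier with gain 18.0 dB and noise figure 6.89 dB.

2.84 dB

Convert to linear (a loss of L dB is a gain of −L dB): F_i = 10^(NF_i/10), G_i = 10^(G_i,dB/10)
  Stage 1: F_1 = 10^(2.25/10) = 1.679, G_1 = 10^(12.0/10) = 15.85
  Stage 2: F_2 = 10^(6.89/10) = 4.887, G_2 = 10^(18.0/10) = 63.10
Friis cascade:
  F = 1.679 + (4.887 − 1)/15.85 = 1.924
NF = 10 log₁₀(1.924) = 2.84 dB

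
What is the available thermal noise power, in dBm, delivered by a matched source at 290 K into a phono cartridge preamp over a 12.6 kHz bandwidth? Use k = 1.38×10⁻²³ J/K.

−133.0 dBm

P_n = kTB = 1.38×10⁻²³ × 290 × 1.26×10⁴ = 5.04×10⁻¹⁷ W
In dBm: 10 log₁₀(5.04×10⁻¹⁷ / 10⁻³) = −133.0 dBm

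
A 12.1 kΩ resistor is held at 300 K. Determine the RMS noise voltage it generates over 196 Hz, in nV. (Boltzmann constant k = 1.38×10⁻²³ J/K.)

198 nV

V_n = √(4kTRB)
4kTRB = 4 × 1.38×10⁻²³ × 300 × 1.21×10⁴ × 1.96×10² = 3.93×10⁻¹⁴ V²
V_n = √(3.93×10⁻¹⁴) = 1.98×10⁻⁷ V = 198 nV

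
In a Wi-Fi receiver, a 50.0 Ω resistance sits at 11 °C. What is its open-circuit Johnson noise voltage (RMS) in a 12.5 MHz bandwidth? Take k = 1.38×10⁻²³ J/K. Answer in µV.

3.13 µV

T = 11 °C + 273.15 = 284.15 K
V_n = √(4kTRB)
4kTRB = 4 × 1.38×10⁻²³ × 284.15 × 5.00×10¹ × 1.25×10⁷ = 9.80×10⁻¹² V²
V_n = √(9.80×10⁻¹²) = 3.13×10⁻⁶ V = 3.13 µV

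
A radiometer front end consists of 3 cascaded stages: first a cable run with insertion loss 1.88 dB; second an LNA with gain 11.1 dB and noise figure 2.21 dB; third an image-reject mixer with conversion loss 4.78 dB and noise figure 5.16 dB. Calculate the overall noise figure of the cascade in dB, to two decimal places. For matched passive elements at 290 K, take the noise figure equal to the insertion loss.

4.53 dB

Convert to linear (a loss of L dB is a gain of −L dB): F_i = 10^(NF_i/10), G_i = 10^(G_i,dB/10)
  Stage 1: F_1 = 10^(1.88/10) = 1.542, G_1 = 10^(−1.88/10) = 0.6486
  Stage 2: F_2 = 10^(2.21/10) = 1.663, G_2 = 10^(11.1/10) = 12.88
  Stage 3: F_3 = 10^(5.16/10) = 3.281, G_3 = 10^(−4.78/10) = 0.3327
Friis cascade:
  F = 1.542 + (1.663 − 1)/0.6486 + (3.281 − 1)/8.356 = 2.837
NF = 10 log₁₀(2.837) = 4.53 dB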